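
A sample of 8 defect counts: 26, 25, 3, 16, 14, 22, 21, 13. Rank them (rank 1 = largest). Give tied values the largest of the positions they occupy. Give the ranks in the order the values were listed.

Sorted (descending): 26, 25, 22, 21, 16, 14, 13, 3
No ties — each value takes its position as its rank.

1, 2, 8, 5, 6, 3, 4, 7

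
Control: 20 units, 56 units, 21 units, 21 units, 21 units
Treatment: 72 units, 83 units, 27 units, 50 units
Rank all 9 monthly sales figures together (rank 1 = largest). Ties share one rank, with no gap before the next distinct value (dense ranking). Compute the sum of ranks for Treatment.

Sorted (descending): 83, 72, 56, 50, 27, 21, 21, 21, 20
The 3 values of 21 share dense rank 6.
Remaining distinct values take the next consecutive integers.
Treatment values → pooled ranks: 72→2, 83→1, 27→5, 50→4
Rank sum = 2 + 1 + 5 + 4 = 12

12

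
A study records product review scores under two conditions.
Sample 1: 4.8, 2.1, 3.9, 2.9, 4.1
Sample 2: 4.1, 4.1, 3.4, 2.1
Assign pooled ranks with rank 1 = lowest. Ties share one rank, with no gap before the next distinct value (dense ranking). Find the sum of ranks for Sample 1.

18

Sorted (ascending): 2.1, 2.1, 2.9, 3.4, 3.9, 4.1, 4.1, 4.1, 4.8
The 2 values of 2.1 share dense rank 1.
The 3 values of 4.1 share dense rank 5.
Remaining distinct values take the next consecutive integers.
Sample 1 values → pooled ranks: 4.8→6, 2.1→1, 3.9→4, 2.9→2, 4.1→5
Rank sum = 6 + 1 + 4 + 2 + 5 = 18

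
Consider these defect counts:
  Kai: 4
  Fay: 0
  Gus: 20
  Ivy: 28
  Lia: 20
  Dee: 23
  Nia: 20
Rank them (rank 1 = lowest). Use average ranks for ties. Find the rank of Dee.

Sorted (ascending): 0, 4, 20, 20, 20, 23, 28
The 3 values of 20 occupy positions 3–5 → average rank 4.
Dee has value 23 → rank 6.

6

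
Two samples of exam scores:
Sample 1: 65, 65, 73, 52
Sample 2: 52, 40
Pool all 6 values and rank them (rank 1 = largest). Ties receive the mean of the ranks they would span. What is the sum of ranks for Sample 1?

10.5

Sorted (descending): 73, 65, 65, 52, 52, 40
The 2 values of 65 occupy positions 2–3 → average rank (2+3)/2 = 2.5.
The 2 values of 52 occupy positions 4–5 → average rank (4+5)/2 = 4.5.
Sample 1 values → pooled ranks: 65→2.5, 65→2.5, 73→1, 52→4.5
Rank sum = 2.5 + 2.5 + 1 + 4.5 = 10.5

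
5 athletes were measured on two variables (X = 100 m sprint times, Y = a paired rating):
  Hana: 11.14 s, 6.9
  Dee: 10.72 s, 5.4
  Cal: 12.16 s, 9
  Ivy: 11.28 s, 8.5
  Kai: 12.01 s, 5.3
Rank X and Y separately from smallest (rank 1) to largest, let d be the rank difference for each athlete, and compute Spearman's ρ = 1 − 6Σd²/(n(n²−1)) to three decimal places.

Ranks of variable 1: 2, 1, 5, 3, 4
Ranks of variable 2: 3, 2, 5, 4, 1
d = r₁ − r₂: -1, -1, 0, -1, 3
d²: 1, 1, 0, 1, 9; Σd² = 12
ρ = 1 − 6·12/(5·24) = 1 − 72/120 = 0.400

0.400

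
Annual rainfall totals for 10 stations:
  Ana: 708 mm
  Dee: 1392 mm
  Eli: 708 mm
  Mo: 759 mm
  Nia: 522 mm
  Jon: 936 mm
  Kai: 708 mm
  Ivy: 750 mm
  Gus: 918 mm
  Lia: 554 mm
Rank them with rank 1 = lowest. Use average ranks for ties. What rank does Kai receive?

Sorted (ascending): 522, 554, 708, 708, 708, 750, 759, 918, 936, 1392
The 3 values of 708 occupy positions 3–5 → average rank 4.
Kai has value 708 mm → rank 4.

4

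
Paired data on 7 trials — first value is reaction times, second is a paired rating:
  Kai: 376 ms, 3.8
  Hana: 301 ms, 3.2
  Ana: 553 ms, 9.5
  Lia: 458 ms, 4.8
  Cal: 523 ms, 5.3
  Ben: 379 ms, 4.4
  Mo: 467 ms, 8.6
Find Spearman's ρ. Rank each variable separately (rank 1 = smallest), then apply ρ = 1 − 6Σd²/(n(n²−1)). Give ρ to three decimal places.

0.964

Ranks of variable 1: 2, 1, 7, 4, 6, 3, 5
Ranks of variable 2: 2, 1, 7, 4, 5, 3, 6
d = r₁ − r₂: 0, 0, 0, 0, 1, 0, -1
d²: 0, 0, 0, 0, 1, 0, 1; Σd² = 2
ρ = 1 − 6·2/(7·48) = 1 − 12/336 = 0.964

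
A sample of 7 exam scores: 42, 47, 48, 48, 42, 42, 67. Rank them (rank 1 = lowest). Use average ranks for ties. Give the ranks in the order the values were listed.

Sorted (ascending): 42, 42, 42, 47, 48, 48, 67
The 3 values of 42 occupy positions 1–3 → average rank 2.
The 2 values of 48 occupy positions 5–6 → average rank (5+6)/2 = 5.5.

2, 4, 5.5, 5.5, 2, 2, 7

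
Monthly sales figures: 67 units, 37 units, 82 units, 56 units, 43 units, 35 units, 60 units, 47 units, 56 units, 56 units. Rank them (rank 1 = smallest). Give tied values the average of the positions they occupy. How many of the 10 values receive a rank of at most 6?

Sorted (ascending): 35, 37, 43, 47, 56, 56, 56, 60, 67, 82
The 3 values of 56 occupy positions 5–7 → average rank 6.
Ranks ≤ 6: {1, 2, 3, 4, 6, 6, 6} → 7 values.

7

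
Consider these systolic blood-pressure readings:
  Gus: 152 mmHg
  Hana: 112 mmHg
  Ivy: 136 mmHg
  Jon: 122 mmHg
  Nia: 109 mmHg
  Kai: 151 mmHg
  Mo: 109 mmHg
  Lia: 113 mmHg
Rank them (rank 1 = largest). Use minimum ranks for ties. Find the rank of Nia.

Sorted (descending): 152, 151, 136, 122, 113, 112, 109, 109
The 2 values of 109 occupy positions 7–8 → each gets rank 7.
Nia has value 109 mmHg → rank 7.

7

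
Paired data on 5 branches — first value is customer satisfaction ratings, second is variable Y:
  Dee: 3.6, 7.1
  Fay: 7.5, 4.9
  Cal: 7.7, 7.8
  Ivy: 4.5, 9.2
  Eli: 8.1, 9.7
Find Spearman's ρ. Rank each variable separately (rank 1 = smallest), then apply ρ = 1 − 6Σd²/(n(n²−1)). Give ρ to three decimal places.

0.500

Ranks of variable 1: 1, 3, 4, 2, 5
Ranks of variable 2: 2, 1, 3, 4, 5
d = r₁ − r₂: -1, 2, 1, -2, 0
d²: 1, 4, 1, 4, 0; Σd² = 10
ρ = 1 − 6·10/(5·24) = 1 − 60/120 = 0.500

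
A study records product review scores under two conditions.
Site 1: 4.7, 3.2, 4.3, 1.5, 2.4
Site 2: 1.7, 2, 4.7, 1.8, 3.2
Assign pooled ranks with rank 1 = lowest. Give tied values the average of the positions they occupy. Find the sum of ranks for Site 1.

30

Sorted (ascending): 1.5, 1.7, 1.8, 2, 2.4, 3.2, 3.2, 4.3, 4.7, 4.7
The 2 values of 3.2 occupy positions 6–7 → average rank (6+7)/2 = 6.5.
The 2 values of 4.7 occupy positions 9–10 → average rank (9+10)/2 = 9.5.
Site 1 values → pooled ranks: 4.7→9.5, 3.2→6.5, 4.3→8, 1.5→1, 2.4→5
Rank sum = 9.5 + 6.5 + 8 + 1 + 5 = 30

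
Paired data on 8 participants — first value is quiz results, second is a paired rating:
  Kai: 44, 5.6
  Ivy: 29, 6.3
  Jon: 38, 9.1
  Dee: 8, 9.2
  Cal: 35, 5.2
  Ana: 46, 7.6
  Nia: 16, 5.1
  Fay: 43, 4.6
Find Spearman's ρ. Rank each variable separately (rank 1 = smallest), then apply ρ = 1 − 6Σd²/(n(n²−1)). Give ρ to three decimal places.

-0.143

Ranks of variable 1: 7, 3, 5, 1, 4, 8, 2, 6
Ranks of variable 2: 4, 5, 7, 8, 3, 6, 2, 1
d = r₁ − r₂: 3, -2, -2, -7, 1, 2, 0, 5
d²: 9, 4, 4, 49, 1, 4, 0, 25; Σd² = 96
ρ = 1 − 6·96/(8·63) = 1 − 576/504 = -0.143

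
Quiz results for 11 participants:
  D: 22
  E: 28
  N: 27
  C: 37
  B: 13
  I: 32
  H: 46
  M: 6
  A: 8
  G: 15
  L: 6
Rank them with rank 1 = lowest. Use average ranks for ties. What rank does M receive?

Sorted (ascending): 6, 6, 8, 13, 15, 22, 27, 28, 32, 37, 46
The 2 values of 6 occupy positions 1–2 → average rank (1+2)/2 = 1.5.
M has value 6 → rank 1.5.

1.5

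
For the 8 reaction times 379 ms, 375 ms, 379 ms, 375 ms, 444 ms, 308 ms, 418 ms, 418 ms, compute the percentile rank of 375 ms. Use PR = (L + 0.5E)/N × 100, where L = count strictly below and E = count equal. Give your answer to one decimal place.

N = 8.
Strictly below 375: 1. Equal to 375: 2.
PR = (1 + 0.5·2)/8 × 100 = 25.0

25.0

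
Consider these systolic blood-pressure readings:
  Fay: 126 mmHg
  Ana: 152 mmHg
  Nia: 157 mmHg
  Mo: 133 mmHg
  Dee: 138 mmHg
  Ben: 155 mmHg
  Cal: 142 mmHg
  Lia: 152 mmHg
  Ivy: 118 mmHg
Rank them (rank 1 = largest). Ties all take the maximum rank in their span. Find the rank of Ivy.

9

Sorted (descending): 157, 155, 152, 152, 142, 138, 133, 126, 118
The 2 values of 152 occupy positions 3–4 → each gets rank 4.
Ivy has value 118 mmHg → rank 9.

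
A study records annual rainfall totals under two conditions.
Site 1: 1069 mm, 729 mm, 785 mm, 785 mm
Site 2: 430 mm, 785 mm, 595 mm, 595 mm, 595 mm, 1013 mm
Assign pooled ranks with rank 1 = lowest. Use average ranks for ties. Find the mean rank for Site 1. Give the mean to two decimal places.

Sorted (ascending): 430, 595, 595, 595, 729, 785, 785, 785, 1013, 1069
The 3 values of 595 occupy positions 2–4 → average rank 3.
The 3 values of 785 occupy positions 6–8 → average rank 7.
Site 1 values → pooled ranks: 1069→10, 729→5, 785→7, 785→7
Mean rank = (10 + 5 + 7 + 7) / 4 = 7.25

7.25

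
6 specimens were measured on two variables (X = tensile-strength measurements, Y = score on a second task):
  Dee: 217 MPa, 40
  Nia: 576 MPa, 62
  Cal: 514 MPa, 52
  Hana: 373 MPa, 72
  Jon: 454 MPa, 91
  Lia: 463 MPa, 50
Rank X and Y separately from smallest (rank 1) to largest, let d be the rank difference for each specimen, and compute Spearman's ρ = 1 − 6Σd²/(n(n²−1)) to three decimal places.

Ranks of variable 1: 1, 6, 5, 2, 3, 4
Ranks of variable 2: 1, 4, 3, 5, 6, 2
d = r₁ − r₂: 0, 2, 2, -3, -3, 2
d²: 0, 4, 4, 9, 9, 4; Σd² = 30
ρ = 1 − 6·30/(6·35) = 1 − 180/210 = 0.143

0.143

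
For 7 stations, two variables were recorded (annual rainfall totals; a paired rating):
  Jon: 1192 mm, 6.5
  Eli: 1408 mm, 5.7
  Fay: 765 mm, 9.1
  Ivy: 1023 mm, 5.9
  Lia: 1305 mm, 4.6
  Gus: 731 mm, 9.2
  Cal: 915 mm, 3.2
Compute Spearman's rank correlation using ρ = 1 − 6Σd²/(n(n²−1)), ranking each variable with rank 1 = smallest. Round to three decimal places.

Ranks of variable 1: 5, 7, 2, 4, 6, 1, 3
Ranks of variable 2: 5, 3, 6, 4, 2, 7, 1
d = r₁ − r₂: 0, 4, -4, 0, 4, -6, 2
d²: 0, 16, 16, 0, 16, 36, 4; Σd² = 88
ρ = 1 − 6·88/(7·48) = 1 − 528/336 = -0.571

-0.571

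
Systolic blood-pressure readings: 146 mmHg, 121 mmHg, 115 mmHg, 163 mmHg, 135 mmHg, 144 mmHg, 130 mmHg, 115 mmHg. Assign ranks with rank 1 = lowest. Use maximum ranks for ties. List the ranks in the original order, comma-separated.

7, 3, 2, 8, 5, 6, 4, 2

Sorted (ascending): 115, 115, 121, 130, 135, 144, 146, 163
The 2 values of 115 occupy positions 1–2 → each gets rank 2.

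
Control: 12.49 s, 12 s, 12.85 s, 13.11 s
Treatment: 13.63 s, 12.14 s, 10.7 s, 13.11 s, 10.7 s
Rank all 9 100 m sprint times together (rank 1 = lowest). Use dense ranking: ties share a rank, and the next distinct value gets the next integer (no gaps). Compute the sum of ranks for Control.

17

Sorted (ascending): 10.7, 10.7, 12, 12.14, 12.49, 12.85, 13.11, 13.11, 13.63
The 2 values of 10.7 share dense rank 1.
The 2 values of 13.11 share dense rank 6.
Remaining distinct values take the next consecutive integers.
Control values → pooled ranks: 12.49→4, 12→2, 12.85→5, 13.11→6
Rank sum = 4 + 2 + 5 + 6 = 17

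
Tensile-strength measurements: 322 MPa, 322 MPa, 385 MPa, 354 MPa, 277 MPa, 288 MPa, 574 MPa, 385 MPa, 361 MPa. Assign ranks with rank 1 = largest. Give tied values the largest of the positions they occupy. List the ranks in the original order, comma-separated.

Sorted (descending): 574, 385, 385, 361, 354, 322, 322, 288, 277
The 2 values of 385 occupy positions 2–3 → each gets rank 3.
The 2 values of 322 occupy positions 6–7 → each gets rank 7.

7, 7, 3, 5, 9, 8, 1, 3, 4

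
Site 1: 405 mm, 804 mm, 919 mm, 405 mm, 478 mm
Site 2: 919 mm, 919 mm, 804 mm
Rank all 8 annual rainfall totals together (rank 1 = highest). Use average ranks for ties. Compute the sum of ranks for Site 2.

Sorted (descending): 919, 919, 919, 804, 804, 478, 405, 405
The 3 values of 919 occupy positions 1–3 → average rank 2.
The 2 values of 804 occupy positions 4–5 → average rank (4+5)/2 = 4.5.
The 2 values of 405 occupy positions 7–8 → average rank (7+8)/2 = 7.5.
Site 2 values → pooled ranks: 919→2, 919→2, 804→4.5
Rank sum = 2 + 2 + 4.5 = 8.5

8.5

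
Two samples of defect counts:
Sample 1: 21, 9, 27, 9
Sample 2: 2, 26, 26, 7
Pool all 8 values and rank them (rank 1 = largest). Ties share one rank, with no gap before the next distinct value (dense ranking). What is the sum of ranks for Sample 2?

15

Sorted (descending): 27, 26, 26, 21, 9, 9, 7, 2
The 2 values of 26 share dense rank 2.
The 2 values of 9 share dense rank 4.
Remaining distinct values take the next consecutive integers.
Sample 2 values → pooled ranks: 2→6, 26→2, 26→2, 7→5
Rank sum = 6 + 2 + 2 + 5 = 15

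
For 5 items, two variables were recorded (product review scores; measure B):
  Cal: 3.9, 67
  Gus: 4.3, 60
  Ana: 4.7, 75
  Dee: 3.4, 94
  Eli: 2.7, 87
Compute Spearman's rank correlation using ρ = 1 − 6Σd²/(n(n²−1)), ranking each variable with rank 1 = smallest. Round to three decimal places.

Ranks of variable 1: 3, 4, 5, 2, 1
Ranks of variable 2: 2, 1, 3, 5, 4
d = r₁ − r₂: 1, 3, 2, -3, -3
d²: 1, 9, 4, 9, 9; Σd² = 32
ρ = 1 − 6·32/(5·24) = 1 − 192/120 = -0.600

-0.600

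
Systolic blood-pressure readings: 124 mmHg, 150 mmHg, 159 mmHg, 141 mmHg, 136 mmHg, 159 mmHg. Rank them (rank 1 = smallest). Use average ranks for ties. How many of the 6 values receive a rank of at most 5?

Sorted (ascending): 124, 136, 141, 150, 159, 159
The 2 values of 159 occupy positions 5–6 → average rank (5+6)/2 = 5.5.
Ranks ≤ 5: {1, 2, 3, 4} → 4 values.

4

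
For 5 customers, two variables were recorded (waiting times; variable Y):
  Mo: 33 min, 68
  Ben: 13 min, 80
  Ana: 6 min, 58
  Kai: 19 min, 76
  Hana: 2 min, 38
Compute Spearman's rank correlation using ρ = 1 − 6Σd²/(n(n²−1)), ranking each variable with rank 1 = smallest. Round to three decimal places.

Ranks of variable 1: 5, 3, 2, 4, 1
Ranks of variable 2: 3, 5, 2, 4, 1
d = r₁ − r₂: 2, -2, 0, 0, 0
d²: 4, 4, 0, 0, 0; Σd² = 8
ρ = 1 − 6·8/(5·24) = 1 − 48/120 = 0.600

0.600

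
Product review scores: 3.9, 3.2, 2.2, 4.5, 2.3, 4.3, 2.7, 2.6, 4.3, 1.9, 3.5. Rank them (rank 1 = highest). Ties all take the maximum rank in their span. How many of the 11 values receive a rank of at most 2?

Sorted (descending): 4.5, 4.3, 4.3, 3.9, 3.5, 3.2, 2.7, 2.6, 2.3, 2.2, 1.9
The 2 values of 4.3 occupy positions 2–3 → each gets rank 3.
Ranks ≤ 2: {1} → 1 value.

1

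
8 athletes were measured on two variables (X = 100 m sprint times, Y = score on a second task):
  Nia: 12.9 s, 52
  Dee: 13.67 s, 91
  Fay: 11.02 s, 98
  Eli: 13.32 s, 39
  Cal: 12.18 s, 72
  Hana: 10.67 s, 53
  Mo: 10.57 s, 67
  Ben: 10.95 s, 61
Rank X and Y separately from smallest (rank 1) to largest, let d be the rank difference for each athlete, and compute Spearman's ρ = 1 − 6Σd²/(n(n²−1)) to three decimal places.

Ranks of variable 1: 6, 8, 4, 7, 5, 2, 1, 3
Ranks of variable 2: 2, 7, 8, 1, 6, 3, 5, 4
d = r₁ − r₂: 4, 1, -4, 6, -1, -1, -4, -1
d²: 16, 1, 16, 36, 1, 1, 16, 1; Σd² = 88
ρ = 1 − 6·88/(8·63) = 1 − 528/504 = -0.048

-0.048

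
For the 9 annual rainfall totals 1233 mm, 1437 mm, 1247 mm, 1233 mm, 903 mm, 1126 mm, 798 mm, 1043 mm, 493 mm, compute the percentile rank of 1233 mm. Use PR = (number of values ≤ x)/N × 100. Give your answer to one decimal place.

N = 9.
Strictly below 1233: 5. Equal to 1233: 2.
PR = 7/9 × 100 = 77.8

77.8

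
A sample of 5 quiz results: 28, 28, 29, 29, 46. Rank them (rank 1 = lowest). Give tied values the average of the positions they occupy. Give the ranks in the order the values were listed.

1.5, 1.5, 3.5, 3.5, 5

Sorted (ascending): 28, 28, 29, 29, 46
The 2 values of 28 occupy positions 1–2 → average rank (1+2)/2 = 1.5.
The 2 values of 29 occupy positions 3–4 → average rank (3+4)/2 = 3.5.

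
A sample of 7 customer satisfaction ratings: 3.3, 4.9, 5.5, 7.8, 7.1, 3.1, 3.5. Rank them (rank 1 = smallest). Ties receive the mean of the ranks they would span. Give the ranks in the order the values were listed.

2, 4, 5, 7, 6, 1, 3

Sorted (ascending): 3.1, 3.3, 3.5, 4.9, 5.5, 7.1, 7.8
No ties — each value takes its position as its rank.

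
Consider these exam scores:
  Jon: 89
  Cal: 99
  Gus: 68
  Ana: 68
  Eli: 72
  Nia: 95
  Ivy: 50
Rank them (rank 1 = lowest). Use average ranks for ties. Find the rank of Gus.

Sorted (ascending): 50, 68, 68, 72, 89, 95, 99
The 2 values of 68 occupy positions 2–3 → average rank (2+3)/2 = 2.5.
Gus has value 68 → rank 2.5.

2.5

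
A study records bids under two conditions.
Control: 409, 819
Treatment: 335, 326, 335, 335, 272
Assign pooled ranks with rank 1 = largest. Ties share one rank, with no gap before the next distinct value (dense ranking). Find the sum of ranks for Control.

3

Sorted (descending): 819, 409, 335, 335, 335, 326, 272
The 3 values of 335 share dense rank 3.
Remaining distinct values take the next consecutive integers.
Control values → pooled ranks: 409→2, 819→1
Rank sum = 2 + 1 = 3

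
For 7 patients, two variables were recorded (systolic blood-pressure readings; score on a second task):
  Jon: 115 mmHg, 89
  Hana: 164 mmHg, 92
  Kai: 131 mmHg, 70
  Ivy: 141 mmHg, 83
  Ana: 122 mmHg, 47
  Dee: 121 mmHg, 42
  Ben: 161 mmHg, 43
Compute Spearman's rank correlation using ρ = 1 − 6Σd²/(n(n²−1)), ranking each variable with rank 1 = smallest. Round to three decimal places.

0.250

Ranks of variable 1: 1, 7, 4, 5, 3, 2, 6
Ranks of variable 2: 6, 7, 4, 5, 3, 1, 2
d = r₁ − r₂: -5, 0, 0, 0, 0, 1, 4
d²: 25, 0, 0, 0, 0, 1, 16; Σd² = 42
ρ = 1 − 6·42/(7·48) = 1 − 252/336 = 0.250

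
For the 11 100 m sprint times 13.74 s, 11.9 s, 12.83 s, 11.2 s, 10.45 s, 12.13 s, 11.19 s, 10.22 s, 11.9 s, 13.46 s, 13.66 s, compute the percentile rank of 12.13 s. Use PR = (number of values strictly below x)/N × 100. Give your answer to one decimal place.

N = 11.
Strictly below 12.13: 6. Equal to 12.13: 1.
PR = 6/11 × 100 = 54.5

54.5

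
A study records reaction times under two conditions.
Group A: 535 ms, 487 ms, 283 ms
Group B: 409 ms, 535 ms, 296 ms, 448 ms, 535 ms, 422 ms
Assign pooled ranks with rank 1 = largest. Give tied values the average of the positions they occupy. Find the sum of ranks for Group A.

15

Sorted (descending): 535, 535, 535, 487, 448, 422, 409, 296, 283
The 3 values of 535 occupy positions 1–3 → average rank 2.
Group A values → pooled ranks: 535→2, 487→4, 283→9
Rank sum = 2 + 4 + 9 = 15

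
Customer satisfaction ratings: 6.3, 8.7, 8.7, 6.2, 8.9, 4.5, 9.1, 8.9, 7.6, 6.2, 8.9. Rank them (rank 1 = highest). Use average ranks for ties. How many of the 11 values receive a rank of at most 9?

8

Sorted (descending): 9.1, 8.9, 8.9, 8.9, 8.7, 8.7, 7.6, 6.3, 6.2, 6.2, 4.5
The 3 values of 8.9 occupy positions 2–4 → average rank 3.
The 2 values of 8.7 occupy positions 5–6 → average rank (5+6)/2 = 5.5.
The 2 values of 6.2 occupy positions 9–10 → average rank (9+10)/2 = 9.5.
Ranks ≤ 9: {1, 3, 3, 3, 5.5, 5.5, 7, 8} → 8 values.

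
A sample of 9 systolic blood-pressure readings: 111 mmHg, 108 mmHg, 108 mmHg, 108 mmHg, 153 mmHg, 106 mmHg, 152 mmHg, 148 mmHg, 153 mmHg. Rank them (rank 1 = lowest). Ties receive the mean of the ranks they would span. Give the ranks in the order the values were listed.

Sorted (ascending): 106, 108, 108, 108, 111, 148, 152, 153, 153
The 3 values of 108 occupy positions 2–4 → average rank 3.
The 2 values of 153 occupy positions 8–9 → average rank (8+9)/2 = 8.5.

5, 3, 3, 3, 8.5, 1, 7, 6, 8.5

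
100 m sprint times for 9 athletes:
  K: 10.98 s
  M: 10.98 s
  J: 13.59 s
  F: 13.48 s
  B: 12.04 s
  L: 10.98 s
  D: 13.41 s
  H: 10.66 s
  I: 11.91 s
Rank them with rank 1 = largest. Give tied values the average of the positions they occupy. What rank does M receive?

7

Sorted (descending): 13.59, 13.48, 13.41, 12.04, 11.91, 10.98, 10.98, 10.98, 10.66
The 3 values of 10.98 occupy positions 6–8 → average rank 7.
M has value 10.98 s → rank 7.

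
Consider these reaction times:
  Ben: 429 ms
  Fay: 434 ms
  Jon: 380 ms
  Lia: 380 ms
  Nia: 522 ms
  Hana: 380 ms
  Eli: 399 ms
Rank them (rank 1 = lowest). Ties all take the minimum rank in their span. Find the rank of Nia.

Sorted (ascending): 380, 380, 380, 399, 429, 434, 522
The 3 values of 380 occupy positions 1–3 → each gets rank 1.
Nia has value 522 ms → rank 7.

7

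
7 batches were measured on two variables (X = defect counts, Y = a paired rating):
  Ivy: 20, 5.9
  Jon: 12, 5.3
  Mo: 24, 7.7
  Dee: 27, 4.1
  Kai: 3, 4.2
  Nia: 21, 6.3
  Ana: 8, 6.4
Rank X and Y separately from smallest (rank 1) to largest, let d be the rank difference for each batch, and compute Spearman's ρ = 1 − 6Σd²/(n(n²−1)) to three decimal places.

0.036

Ranks of variable 1: 4, 3, 6, 7, 1, 5, 2
Ranks of variable 2: 4, 3, 7, 1, 2, 5, 6
d = r₁ − r₂: 0, 0, -1, 6, -1, 0, -4
d²: 0, 0, 1, 36, 1, 0, 16; Σd² = 54
ρ = 1 − 6·54/(7·48) = 1 − 324/336 = 0.036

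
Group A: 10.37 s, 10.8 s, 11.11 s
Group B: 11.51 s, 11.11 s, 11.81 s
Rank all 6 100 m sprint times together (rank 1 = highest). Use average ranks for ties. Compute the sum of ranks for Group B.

Sorted (descending): 11.81, 11.51, 11.11, 11.11, 10.8, 10.37
The 2 values of 11.11 occupy positions 3–4 → average rank (3+4)/2 = 3.5.
Group B values → pooled ranks: 11.51→2, 11.11→3.5, 11.81→1
Rank sum = 2 + 3.5 + 1 = 6.5

6.5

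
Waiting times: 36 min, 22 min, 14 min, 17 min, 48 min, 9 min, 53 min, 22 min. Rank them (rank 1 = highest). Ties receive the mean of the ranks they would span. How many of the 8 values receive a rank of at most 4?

Sorted (descending): 53, 48, 36, 22, 22, 17, 14, 9
The 2 values of 22 occupy positions 4–5 → average rank (4+5)/2 = 4.5.
Ranks ≤ 4: {1, 2, 3} → 3 values.

3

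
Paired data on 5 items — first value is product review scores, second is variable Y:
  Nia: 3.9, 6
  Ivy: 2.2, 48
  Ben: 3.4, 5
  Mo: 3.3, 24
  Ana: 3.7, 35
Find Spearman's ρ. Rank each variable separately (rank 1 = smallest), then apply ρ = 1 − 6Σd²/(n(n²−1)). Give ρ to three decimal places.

-0.500

Ranks of variable 1: 5, 1, 3, 2, 4
Ranks of variable 2: 2, 5, 1, 3, 4
d = r₁ − r₂: 3, -4, 2, -1, 0
d²: 9, 16, 4, 1, 0; Σd² = 30
ρ = 1 − 6·30/(5·24) = 1 − 180/120 = -0.500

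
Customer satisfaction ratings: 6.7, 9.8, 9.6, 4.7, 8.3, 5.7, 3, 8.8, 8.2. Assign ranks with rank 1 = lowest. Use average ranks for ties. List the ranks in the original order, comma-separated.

Sorted (ascending): 3, 4.7, 5.7, 6.7, 8.2, 8.3, 8.8, 9.6, 9.8
No ties — each value takes its position as its rank.

4, 9, 8, 2, 6, 3, 1, 7, 5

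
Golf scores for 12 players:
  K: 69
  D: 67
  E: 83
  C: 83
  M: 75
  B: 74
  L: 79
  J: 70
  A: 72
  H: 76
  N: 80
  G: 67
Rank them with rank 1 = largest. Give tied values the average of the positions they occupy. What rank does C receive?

Sorted (descending): 83, 83, 80, 79, 76, 75, 74, 72, 70, 69, 67, 67
The 2 values of 83 occupy positions 1–2 → average rank (1+2)/2 = 1.5.
The 2 values of 67 occupy positions 11–12 → average rank (11+12)/2 = 11.5.
C has value 83 → rank 1.5.

1.5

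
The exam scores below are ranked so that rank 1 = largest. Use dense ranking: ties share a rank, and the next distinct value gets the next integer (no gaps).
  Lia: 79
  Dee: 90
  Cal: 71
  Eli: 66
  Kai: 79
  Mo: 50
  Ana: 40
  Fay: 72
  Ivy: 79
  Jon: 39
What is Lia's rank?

Sorted (descending): 90, 79, 79, 79, 72, 71, 66, 50, 40, 39
The 3 values of 79 share dense rank 2.
Remaining distinct values take the next consecutive integers.
Lia has value 79 → rank 2.

2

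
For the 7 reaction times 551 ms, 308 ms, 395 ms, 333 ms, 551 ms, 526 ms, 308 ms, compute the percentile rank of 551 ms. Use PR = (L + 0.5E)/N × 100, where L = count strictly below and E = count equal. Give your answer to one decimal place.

85.7

N = 7.
Strictly below 551: 5. Equal to 551: 2.
PR = (5 + 0.5·2)/7 × 100 = 85.7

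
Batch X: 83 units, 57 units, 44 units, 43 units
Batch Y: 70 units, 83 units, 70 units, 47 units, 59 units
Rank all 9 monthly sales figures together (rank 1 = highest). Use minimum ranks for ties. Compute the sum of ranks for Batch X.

Sorted (descending): 83, 83, 70, 70, 59, 57, 47, 44, 43
The 2 values of 83 occupy positions 1–2 → each gets rank 1.
The 2 values of 70 occupy positions 3–4 → each gets rank 3.
Batch X values → pooled ranks: 83→1, 57→6, 44→8, 43→9
Rank sum = 1 + 6 + 8 + 9 = 24

24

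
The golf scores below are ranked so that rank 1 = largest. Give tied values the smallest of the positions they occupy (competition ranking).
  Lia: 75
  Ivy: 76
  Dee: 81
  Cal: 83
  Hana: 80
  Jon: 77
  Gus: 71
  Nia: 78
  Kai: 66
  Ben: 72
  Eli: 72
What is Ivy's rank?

6

Sorted (descending): 83, 81, 80, 78, 77, 76, 75, 72, 72, 71, 66
The 2 values of 72 occupy positions 8–9 → each gets rank 8.
Ivy has value 76 → rank 6.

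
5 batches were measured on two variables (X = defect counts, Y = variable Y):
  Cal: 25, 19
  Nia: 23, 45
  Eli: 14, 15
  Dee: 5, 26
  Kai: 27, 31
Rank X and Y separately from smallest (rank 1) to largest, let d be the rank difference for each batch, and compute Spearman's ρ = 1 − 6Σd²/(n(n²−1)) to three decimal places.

Ranks of variable 1: 4, 3, 2, 1, 5
Ranks of variable 2: 2, 5, 1, 3, 4
d = r₁ − r₂: 2, -2, 1, -2, 1
d²: 4, 4, 1, 4, 1; Σd² = 14
ρ = 1 − 6·14/(5·24) = 1 − 84/120 = 0.300

0.300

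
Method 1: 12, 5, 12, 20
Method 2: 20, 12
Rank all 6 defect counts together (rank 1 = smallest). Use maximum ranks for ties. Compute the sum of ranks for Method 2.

Sorted (ascending): 5, 12, 12, 12, 20, 20
The 3 values of 12 occupy positions 2–4 → each gets rank 4.
The 2 values of 20 occupy positions 5–6 → each gets rank 6.
Method 2 values → pooled ranks: 20→6, 12→4
Rank sum = 6 + 4 = 10

10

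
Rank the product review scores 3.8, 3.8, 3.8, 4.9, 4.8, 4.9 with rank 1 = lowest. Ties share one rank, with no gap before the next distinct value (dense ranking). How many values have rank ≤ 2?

4

Sorted (ascending): 3.8, 3.8, 3.8, 4.8, 4.9, 4.9
The 3 values of 3.8 share dense rank 1.
The 2 values of 4.9 share dense rank 3.
Remaining distinct values take the next consecutive integers.
Ranks ≤ 2: {1, 1, 1, 2} → 4 values.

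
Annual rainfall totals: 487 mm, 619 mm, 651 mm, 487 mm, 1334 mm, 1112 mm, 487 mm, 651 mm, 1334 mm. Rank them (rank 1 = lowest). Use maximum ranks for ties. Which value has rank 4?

619

Sorted (ascending): 487, 487, 487, 619, 651, 651, 1112, 1334, 1334
The 3 values of 487 occupy positions 1–3 → each gets rank 3.
The 2 values of 651 occupy positions 5–6 → each gets rank 6.
The 2 values of 1334 occupy positions 8–9 → each gets rank 9.
Rank 4 → value 619.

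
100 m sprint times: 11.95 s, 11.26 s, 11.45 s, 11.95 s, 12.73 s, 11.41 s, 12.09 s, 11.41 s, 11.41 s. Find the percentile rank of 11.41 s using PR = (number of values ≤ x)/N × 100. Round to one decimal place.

44.4

N = 9.
Strictly below 11.41: 1. Equal to 11.41: 3.
PR = 4/9 × 100 = 44.4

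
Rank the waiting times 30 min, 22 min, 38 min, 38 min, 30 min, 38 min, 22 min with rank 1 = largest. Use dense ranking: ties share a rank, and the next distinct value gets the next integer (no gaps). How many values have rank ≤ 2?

5

Sorted (descending): 38, 38, 38, 30, 30, 22, 22
The 3 values of 38 share dense rank 1.
The 2 values of 30 share dense rank 2.
The 2 values of 22 share dense rank 3.
Ranks ≤ 2: {1, 1, 1, 2, 2} → 5 values.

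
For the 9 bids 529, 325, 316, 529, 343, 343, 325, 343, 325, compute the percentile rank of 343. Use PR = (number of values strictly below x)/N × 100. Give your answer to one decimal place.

N = 9.
Strictly below 343: 4. Equal to 343: 3.
PR = 4/9 × 100 = 44.4

44.4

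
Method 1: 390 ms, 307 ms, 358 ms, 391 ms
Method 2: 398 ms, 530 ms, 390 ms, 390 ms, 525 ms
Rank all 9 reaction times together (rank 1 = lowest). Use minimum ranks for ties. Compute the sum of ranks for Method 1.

Sorted (ascending): 307, 358, 390, 390, 390, 391, 398, 525, 530
The 3 values of 390 occupy positions 3–5 → each gets rank 3.
Method 1 values → pooled ranks: 390→3, 307→1, 358→2, 391→6
Rank sum = 3 + 1 + 2 + 6 = 12

12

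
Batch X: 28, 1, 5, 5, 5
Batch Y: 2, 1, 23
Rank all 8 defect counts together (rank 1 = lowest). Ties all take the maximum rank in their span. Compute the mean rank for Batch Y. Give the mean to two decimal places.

4.00

Sorted (ascending): 1, 1, 2, 5, 5, 5, 23, 28
The 2 values of 1 occupy positions 1–2 → each gets rank 2.
The 3 values of 5 occupy positions 4–6 → each gets rank 6.
Batch Y values → pooled ranks: 2→3, 1→2, 23→7
Mean rank = (3 + 2 + 7) / 3 = 4.00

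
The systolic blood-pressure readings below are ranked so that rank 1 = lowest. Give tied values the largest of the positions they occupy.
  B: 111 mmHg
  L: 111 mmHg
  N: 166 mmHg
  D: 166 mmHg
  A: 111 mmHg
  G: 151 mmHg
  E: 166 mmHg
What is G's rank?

Sorted (ascending): 111, 111, 111, 151, 166, 166, 166
The 3 values of 111 occupy positions 1–3 → each gets rank 3.
The 3 values of 166 occupy positions 5–7 → each gets rank 7.
G has value 151 mmHg → rank 4.

4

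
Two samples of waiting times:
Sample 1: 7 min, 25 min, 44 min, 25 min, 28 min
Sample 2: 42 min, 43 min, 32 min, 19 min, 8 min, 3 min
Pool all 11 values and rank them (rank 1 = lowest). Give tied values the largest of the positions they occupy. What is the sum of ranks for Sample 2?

35

Sorted (ascending): 3, 7, 8, 19, 25, 25, 28, 32, 42, 43, 44
The 2 values of 25 occupy positions 5–6 → each gets rank 6.
Sample 2 values → pooled ranks: 42→9, 43→10, 32→8, 19→4, 8→3, 3→1
Rank sum = 9 + 10 + 8 + 4 + 3 + 1 = 35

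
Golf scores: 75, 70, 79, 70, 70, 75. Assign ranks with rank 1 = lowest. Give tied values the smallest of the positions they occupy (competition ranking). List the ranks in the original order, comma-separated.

Sorted (ascending): 70, 70, 70, 75, 75, 79
The 3 values of 70 occupy positions 1–3 → each gets rank 1.
The 2 values of 75 occupy positions 4–5 → each gets rank 4.

4, 1, 6, 1, 1, 4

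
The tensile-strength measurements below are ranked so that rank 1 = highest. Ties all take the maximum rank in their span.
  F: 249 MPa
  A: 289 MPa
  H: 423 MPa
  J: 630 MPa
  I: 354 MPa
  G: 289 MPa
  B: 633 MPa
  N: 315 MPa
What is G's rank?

7

Sorted (descending): 633, 630, 423, 354, 315, 289, 289, 249
The 2 values of 289 occupy positions 6–7 → each gets rank 7.
G has value 289 MPa → rank 7.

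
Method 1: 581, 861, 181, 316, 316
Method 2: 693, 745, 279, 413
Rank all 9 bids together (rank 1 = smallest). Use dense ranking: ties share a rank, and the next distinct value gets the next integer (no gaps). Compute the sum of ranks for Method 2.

Sorted (ascending): 181, 279, 316, 316, 413, 581, 693, 745, 861
The 2 values of 316 share dense rank 3.
Remaining distinct values take the next consecutive integers.
Method 2 values → pooled ranks: 693→6, 745→7, 279→2, 413→4
Rank sum = 6 + 7 + 2 + 4 = 19

19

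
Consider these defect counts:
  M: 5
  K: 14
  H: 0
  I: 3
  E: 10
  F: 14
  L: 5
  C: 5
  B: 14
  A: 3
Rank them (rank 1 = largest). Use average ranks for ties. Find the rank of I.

8.5

Sorted (descending): 14, 14, 14, 10, 5, 5, 5, 3, 3, 0
The 3 values of 14 occupy positions 1–3 → average rank 2.
The 3 values of 5 occupy positions 5–7 → average rank 6.
The 2 values of 3 occupy positions 8–9 → average rank (8+9)/2 = 8.5.
I has value 3 → rank 8.5.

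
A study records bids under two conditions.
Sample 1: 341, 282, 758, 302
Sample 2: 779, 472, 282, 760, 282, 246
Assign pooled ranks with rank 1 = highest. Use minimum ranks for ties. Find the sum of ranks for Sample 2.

Sorted (descending): 779, 760, 758, 472, 341, 302, 282, 282, 282, 246
The 3 values of 282 occupy positions 7–9 → each gets rank 7.
Sample 2 values → pooled ranks: 779→1, 472→4, 282→7, 760→2, 282→7, 246→10
Rank sum = 1 + 4 + 7 + 2 + 7 + 10 = 31

31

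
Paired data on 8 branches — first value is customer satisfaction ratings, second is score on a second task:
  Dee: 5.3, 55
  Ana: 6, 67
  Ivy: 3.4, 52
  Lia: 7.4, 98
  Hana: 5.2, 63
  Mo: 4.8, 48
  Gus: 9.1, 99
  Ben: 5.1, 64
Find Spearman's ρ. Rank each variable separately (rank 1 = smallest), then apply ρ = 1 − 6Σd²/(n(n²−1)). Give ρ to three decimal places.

0.881

Ranks of variable 1: 5, 6, 1, 7, 4, 2, 8, 3
Ranks of variable 2: 3, 6, 2, 7, 4, 1, 8, 5
d = r₁ − r₂: 2, 0, -1, 0, 0, 1, 0, -2
d²: 4, 0, 1, 0, 0, 1, 0, 4; Σd² = 10
ρ = 1 − 6·10/(8·63) = 1 − 60/504 = 0.881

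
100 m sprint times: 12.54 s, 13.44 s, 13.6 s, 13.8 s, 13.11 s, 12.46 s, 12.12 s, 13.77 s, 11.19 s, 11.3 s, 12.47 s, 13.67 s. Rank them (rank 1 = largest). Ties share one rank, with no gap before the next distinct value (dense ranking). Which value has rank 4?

Sorted (descending): 13.8, 13.77, 13.67, 13.6, 13.44, 13.11, 12.54, 12.47, 12.46, 12.12, 11.3, 11.19
No ties — each value takes its position as its rank.
Rank 4 → value 13.6.

13.6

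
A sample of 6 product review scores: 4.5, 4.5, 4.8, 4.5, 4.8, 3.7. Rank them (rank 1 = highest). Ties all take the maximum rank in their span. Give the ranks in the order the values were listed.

5, 5, 2, 5, 2, 6

Sorted (descending): 4.8, 4.8, 4.5, 4.5, 4.5, 3.7
The 2 values of 4.8 occupy positions 1–2 → each gets rank 2.
The 3 values of 4.5 occupy positions 3–5 → each gets rank 5.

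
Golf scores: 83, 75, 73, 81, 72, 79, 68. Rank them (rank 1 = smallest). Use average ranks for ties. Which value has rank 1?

Sorted (ascending): 68, 72, 73, 75, 79, 81, 83
No ties — each value takes its position as its rank.
Rank 1 → value 68.

68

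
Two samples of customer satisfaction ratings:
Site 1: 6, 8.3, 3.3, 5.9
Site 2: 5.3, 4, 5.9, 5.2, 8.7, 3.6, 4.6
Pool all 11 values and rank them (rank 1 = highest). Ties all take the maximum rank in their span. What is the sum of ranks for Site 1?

Sorted (descending): 8.7, 8.3, 6, 5.9, 5.9, 5.3, 5.2, 4.6, 4, 3.6, 3.3
The 2 values of 5.9 occupy positions 4–5 → each gets rank 5.
Site 1 values → pooled ranks: 6→3, 8.3→2, 3.3→11, 5.9→5
Rank sum = 3 + 2 + 11 + 5 = 21

21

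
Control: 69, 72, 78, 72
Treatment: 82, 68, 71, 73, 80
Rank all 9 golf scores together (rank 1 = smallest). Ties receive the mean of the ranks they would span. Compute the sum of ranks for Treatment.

Sorted (ascending): 68, 69, 71, 72, 72, 73, 78, 80, 82
The 2 values of 72 occupy positions 4–5 → average rank (4+5)/2 = 4.5.
Treatment values → pooled ranks: 82→9, 68→1, 71→3, 73→6, 80→8
Rank sum = 9 + 1 + 3 + 6 + 8 = 27

27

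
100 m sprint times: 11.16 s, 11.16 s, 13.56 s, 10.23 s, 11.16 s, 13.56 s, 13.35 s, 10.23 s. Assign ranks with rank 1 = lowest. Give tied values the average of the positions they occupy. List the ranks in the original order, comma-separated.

4, 4, 7.5, 1.5, 4, 7.5, 6, 1.5

Sorted (ascending): 10.23, 10.23, 11.16, 11.16, 11.16, 13.35, 13.56, 13.56
The 2 values of 10.23 occupy positions 1–2 → average rank (1+2)/2 = 1.5.
The 3 values of 11.16 occupy positions 3–5 → average rank 4.
The 2 values of 13.56 occupy positions 7–8 → average rank (7+8)/2 = 7.5.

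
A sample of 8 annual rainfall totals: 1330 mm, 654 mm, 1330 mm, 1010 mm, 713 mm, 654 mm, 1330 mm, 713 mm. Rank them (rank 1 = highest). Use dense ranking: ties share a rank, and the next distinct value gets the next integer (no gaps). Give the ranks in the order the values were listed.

Sorted (descending): 1330, 1330, 1330, 1010, 713, 713, 654, 654
The 3 values of 1330 share dense rank 1.
The 2 values of 713 share dense rank 3.
The 2 values of 654 share dense rank 4.
Remaining distinct values take the next consecutive integers.

1, 4, 1, 2, 3, 4, 1, 3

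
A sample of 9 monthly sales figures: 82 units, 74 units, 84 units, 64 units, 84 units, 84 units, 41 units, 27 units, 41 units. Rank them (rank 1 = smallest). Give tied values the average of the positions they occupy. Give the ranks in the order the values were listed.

Sorted (ascending): 27, 41, 41, 64, 74, 82, 84, 84, 84
The 2 values of 41 occupy positions 2–3 → average rank (2+3)/2 = 2.5.
The 3 values of 84 occupy positions 7–9 → average rank 8.

6, 5, 8, 4, 8, 8, 2.5, 1, 2.5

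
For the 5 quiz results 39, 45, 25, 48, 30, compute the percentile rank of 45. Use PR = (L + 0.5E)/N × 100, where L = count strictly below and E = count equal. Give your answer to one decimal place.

70.0

N = 5.
Strictly below 45: 3. Equal to 45: 1.
PR = (3 + 0.5·1)/5 × 100 = 70.0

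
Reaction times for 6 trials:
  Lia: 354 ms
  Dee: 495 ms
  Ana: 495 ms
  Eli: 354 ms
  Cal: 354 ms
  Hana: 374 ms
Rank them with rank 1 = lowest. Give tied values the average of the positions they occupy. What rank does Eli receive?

2

Sorted (ascending): 354, 354, 354, 374, 495, 495
The 3 values of 354 occupy positions 1–3 → average rank 2.
The 2 values of 495 occupy positions 5–6 → average rank (5+6)/2 = 5.5.
Eli has value 354 ms → rank 2.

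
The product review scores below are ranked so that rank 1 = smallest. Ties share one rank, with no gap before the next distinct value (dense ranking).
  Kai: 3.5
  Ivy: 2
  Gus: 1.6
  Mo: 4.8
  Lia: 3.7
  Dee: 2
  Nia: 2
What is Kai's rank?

3

Sorted (ascending): 1.6, 2, 2, 2, 3.5, 3.7, 4.8
The 3 values of 2 share dense rank 2.
Remaining distinct values take the next consecutive integers.
Kai has value 3.5 → rank 3.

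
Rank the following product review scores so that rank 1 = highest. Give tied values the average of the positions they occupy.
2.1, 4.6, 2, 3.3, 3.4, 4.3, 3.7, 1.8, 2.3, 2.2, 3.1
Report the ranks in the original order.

Sorted (descending): 4.6, 4.3, 3.7, 3.4, 3.3, 3.1, 2.3, 2.2, 2.1, 2, 1.8
No ties — each value takes its position as its rank.

9, 1, 10, 5, 4, 2, 3, 11, 7, 8, 6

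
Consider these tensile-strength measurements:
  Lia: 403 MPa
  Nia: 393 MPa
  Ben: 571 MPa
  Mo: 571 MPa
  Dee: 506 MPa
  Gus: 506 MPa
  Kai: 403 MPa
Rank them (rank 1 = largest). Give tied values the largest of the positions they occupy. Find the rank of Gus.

Sorted (descending): 571, 571, 506, 506, 403, 403, 393
The 2 values of 571 occupy positions 1–2 → each gets rank 2.
The 2 values of 506 occupy positions 3–4 → each gets rank 4.
The 2 values of 403 occupy positions 5–6 → each gets rank 6.
Gus has value 506 MPa → rank 4.

4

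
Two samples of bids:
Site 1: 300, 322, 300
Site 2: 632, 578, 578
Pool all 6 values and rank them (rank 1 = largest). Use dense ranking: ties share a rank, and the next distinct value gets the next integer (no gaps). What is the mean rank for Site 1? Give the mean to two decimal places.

3.67

Sorted (descending): 632, 578, 578, 322, 300, 300
The 2 values of 578 share dense rank 2.
The 2 values of 300 share dense rank 4.
Remaining distinct values take the next consecutive integers.
Site 1 values → pooled ranks: 300→4, 322→3, 300→4
Mean rank = (4 + 3 + 4) / 3 = 3.67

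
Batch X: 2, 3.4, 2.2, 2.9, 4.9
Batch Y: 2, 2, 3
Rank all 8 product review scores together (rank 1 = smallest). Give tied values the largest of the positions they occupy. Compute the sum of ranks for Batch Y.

Sorted (ascending): 2, 2, 2, 2.2, 2.9, 3, 3.4, 4.9
The 3 values of 2 occupy positions 1–3 → each gets rank 3.
Batch Y values → pooled ranks: 2→3, 2→3, 3→6
Rank sum = 3 + 3 + 6 = 12

12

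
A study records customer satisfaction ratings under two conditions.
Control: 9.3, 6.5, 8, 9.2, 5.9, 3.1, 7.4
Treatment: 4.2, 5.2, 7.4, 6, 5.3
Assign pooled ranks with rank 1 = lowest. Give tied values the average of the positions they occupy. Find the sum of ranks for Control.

Sorted (ascending): 3.1, 4.2, 5.2, 5.3, 5.9, 6, 6.5, 7.4, 7.4, 8, 9.2, 9.3
The 2 values of 7.4 occupy positions 8–9 → average rank (8+9)/2 = 8.5.
Control values → pooled ranks: 9.3→12, 6.5→7, 8→10, 9.2→11, 5.9→5, 3.1→1, 7.4→8.5
Rank sum = 12 + 7 + 10 + 11 + 5 + 1 + 8.5 = 54.5

54.5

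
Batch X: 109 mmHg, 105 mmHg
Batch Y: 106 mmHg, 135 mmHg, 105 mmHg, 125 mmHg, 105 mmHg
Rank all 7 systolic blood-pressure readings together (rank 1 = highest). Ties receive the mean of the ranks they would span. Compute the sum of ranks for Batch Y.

Sorted (descending): 135, 125, 109, 106, 105, 105, 105
The 3 values of 105 occupy positions 5–7 → average rank 6.
Batch Y values → pooled ranks: 106→4, 135→1, 105→6, 125→2, 105→6
Rank sum = 4 + 1 + 6 + 2 + 6 = 19

19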